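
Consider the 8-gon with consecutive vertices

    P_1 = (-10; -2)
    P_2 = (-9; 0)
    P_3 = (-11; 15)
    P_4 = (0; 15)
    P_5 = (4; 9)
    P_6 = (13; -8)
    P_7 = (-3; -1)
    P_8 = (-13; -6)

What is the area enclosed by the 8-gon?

Σ = (-18) + (-135) + (-165) + (-60) + (-149) + (-37) + (5) + (-34) = -593
Area = |Σ|/2 = 296.5.

296.5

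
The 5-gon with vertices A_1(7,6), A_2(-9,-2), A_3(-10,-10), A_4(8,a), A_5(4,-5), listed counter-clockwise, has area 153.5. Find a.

-7

The doubled signed area Σ (x_i y_{i+1} − x_{i+1} y_i) is linear in a.
With a=0 it equals 209; the coefficient of a is -14 (from the two edges through A_4).
So -14·a + 209 = 2·153.5 = 307 ⇒ a = -7.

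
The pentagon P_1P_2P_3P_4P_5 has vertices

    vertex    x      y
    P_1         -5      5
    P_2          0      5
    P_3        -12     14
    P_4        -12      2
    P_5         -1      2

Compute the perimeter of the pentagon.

48

|P_1P_2| = √((5)² + (0)²) = √25 = 5
|P_2P_3| = √((-12)² + (9)²) = √225 = 15
|P_3P_4| = √((0)² + (-12)²) = √144 = 12
|P_4P_5| = √((11)² + (0)²) = √121 = 11
|P_5P_1| = √((-4)² + (3)²) = √25 = 5
Perimeter = 5 + 15 + 12 + 11 + 5 = 48.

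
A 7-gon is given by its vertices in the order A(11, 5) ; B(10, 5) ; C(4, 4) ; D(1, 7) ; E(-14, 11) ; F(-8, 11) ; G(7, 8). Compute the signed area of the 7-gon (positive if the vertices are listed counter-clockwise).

Σ = (5) + (20) + (24) + (109) + (-66) + (-141) + (-53) = -102
Signed area = Σ/2 = -51 (negative ⇒ clockwise traversal).

-51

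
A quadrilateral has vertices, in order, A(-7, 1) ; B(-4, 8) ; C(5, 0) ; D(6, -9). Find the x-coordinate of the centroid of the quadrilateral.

-47/291

Apply Gauss's area formula. First the cross-terms c_i = x_i·y_{i+1} − x_{i+1}·y_i:
  -52, -40, -45, -57  ⇒  2A = -194, A = -97.
Then Σ (x_i + x_{i+1})·c_i = 94, so x̄ = 94 / (6·(-97)) = -47/291.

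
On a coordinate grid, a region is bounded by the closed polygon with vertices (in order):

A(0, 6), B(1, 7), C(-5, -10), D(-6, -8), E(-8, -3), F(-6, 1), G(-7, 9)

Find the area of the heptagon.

Apply Gauss's area formula: 2A = Σ (x_i·y_{i+1} − x_{i+1}·y_i), indices taken mod 7.
Σ = (-6) + (25) + (-20) + (-46) + (-26) + (-47) + (-42) = -162
Area = |Σ|/2 = 81.

81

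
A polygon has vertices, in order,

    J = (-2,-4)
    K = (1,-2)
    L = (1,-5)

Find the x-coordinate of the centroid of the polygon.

0

Apply Gauss's area formula. First the cross-terms c_i = x_i·y_{i+1} − x_{i+1}·y_i:
  8, -3, -14  ⇒  2A = -9, A = -4.5.
Then Σ (x_i + x_{i+1})·c_i = 0, so x̄ = 0 / (6·(-4.5)) = 0.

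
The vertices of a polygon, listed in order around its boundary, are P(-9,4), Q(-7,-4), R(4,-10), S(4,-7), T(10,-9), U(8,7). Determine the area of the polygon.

216.5

Apply Gauss's area formula: 2A = Σ (x_i·y_{i+1} − x_{i+1}·y_i), indices taken mod 6.
Cross-terms: 64, 86, 12, 34, 142, 95  ⇒  Σ = 433
Area = |Σ|/2 = 216.5.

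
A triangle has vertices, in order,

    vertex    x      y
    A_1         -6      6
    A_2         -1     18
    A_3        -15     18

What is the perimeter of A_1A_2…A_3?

|A_1A_2| = √((5)² + (12)²) = √169 = 13
|A_2A_3| = √((-14)² + (0)²) = √196 = 14
|A_3A_1| = √((9)² + (-12)²) = √225 = 15
Perimeter = 13 + 14 + 15 = 42.

42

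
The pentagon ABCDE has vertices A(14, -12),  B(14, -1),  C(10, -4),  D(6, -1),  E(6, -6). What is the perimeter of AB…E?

36

|AB| = √((0)² + (11)²) = √121 = 11
|BC| = √((-4)² + (-3)²) = √25 = 5
|CD| = √((-4)² + (3)²) = √25 = 5
|DE| = √((0)² + (-5)²) = √25 = 5
|EA| = √((8)² + (-6)²) = √100 = 10
Perimeter = 11 + 5 + 5 + 5 + 10 = 36.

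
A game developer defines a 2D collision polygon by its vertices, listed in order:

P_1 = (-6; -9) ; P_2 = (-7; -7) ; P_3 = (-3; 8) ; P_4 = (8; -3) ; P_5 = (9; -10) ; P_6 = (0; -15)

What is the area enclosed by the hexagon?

Apply the surveyor's formula: 2A = Σ (x_i·y_{i+1} − x_{i+1}·y_i), indices taken mod 6.
Σ = (-21) + (-77) + (-55) + (-53) + (-135) + (-90) = -431
Area = |Σ|/2 = 215.5.

215.5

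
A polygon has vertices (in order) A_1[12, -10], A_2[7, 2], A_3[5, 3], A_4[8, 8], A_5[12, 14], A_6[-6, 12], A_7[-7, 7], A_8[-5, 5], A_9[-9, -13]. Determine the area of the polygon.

381.5

A_1→A_2: (12)(2) − (7)(-10) = 94
A_2→A_3: (7)(3) − (5)(2) = 11
A_3→A_4: (5)(8) − (8)(3) = 16
A_4→A_5: (8)(14) − (12)(8) = 16
A_5→A_6: (12)(12) − (-6)(14) = 228
A_6→A_7: (-6)(7) − (-7)(12) = 42
A_7→A_8: (-7)(5) − (-5)(7) = 0
A_8→A_9: (-5)(-13) − (-9)(5) = 110
A_9→A_1: (-9)(-10) − (12)(-13) = 246
Σ = 763
Area = |Σ|/2 = 381.5.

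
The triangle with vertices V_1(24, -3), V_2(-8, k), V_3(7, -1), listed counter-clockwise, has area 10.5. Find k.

2

The doubled signed area Σ (x_i y_{i+1} − x_{i+1} y_i) is linear in k.
With k=0 it equals -13; the coefficient of k is 17 (from the two edges through V_2).
So 17·k + -13 = 2·10.5 = 21 ⇒ k = 2.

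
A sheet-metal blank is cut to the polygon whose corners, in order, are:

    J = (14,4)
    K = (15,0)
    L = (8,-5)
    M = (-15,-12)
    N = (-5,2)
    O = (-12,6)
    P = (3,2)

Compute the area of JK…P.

Apply Gauss's area formula: 2A = Σ (x_i·y_{i+1} − x_{i+1}·y_i), indices taken mod 7.
Σ = (-60) + (-75) + (-171) + (-90) + (-6) + (-42) + (-16) = -460
Area = |Σ|/2 = 230.

230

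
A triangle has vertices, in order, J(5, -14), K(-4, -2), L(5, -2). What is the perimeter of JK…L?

36

|JK| = √((-9)² + (12)²) = √225 = 15
|KL| = √((9)² + (0)²) = √81 = 9
|LJ| = √((0)² + (-12)²) = √144 = 12
Perimeter = 15 + 9 + 12 = 36.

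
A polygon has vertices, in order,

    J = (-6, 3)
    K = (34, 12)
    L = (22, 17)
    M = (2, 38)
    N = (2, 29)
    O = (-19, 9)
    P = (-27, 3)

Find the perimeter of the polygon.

|JK| = √((40)² + (9)²) = √1681 = 41
|KL| = √((-12)² + (5)²) = √169 = 13
|LM| = √((-20)² + (21)²) = √841 = 29
|MN| = √((0)² + (-9)²) = √81 = 9
|NO| = √((-21)² + (-20)²) = √841 = 29
|OP| = √((-8)² + (-6)²) = √100 = 10
|PJ| = √((21)² + (0)²) = √441 = 21
Perimeter = 41 + 13 + 29 + 9 + 29 + 10 + 21 = 152.

152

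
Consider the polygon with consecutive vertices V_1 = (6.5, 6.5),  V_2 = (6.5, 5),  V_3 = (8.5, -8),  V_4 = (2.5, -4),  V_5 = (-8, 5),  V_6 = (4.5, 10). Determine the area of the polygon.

Cross-terms: -9.75, -94.5, -14, -19.5, -102.5, -35.75  ⇒  Σ = -276
Area = |Σ|/2 = 138.

138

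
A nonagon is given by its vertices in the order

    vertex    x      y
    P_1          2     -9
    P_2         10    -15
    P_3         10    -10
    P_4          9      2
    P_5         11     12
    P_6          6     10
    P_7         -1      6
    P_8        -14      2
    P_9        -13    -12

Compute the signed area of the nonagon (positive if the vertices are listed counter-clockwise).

403.5

Apply the shoelace formula: 2A = Σ (x_i·y_{i+1} − x_{i+1}·y_i), indices taken mod 9.
Cross-terms: 60, 50, 110, 86, 38, 46, 82, 194, 141  ⇒  Σ = 807
Signed area = Σ/2 = 403.5 (positive ⇒ counter-clockwise traversal).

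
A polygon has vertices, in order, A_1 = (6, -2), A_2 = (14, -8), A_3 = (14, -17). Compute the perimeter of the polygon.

|A_1A_2| = √((8)² + (-6)²) = √100 = 10
|A_2A_3| = √((0)² + (-9)²) = √81 = 9
|A_3A_1| = √((-8)² + (15)²) = √289 = 17
Perimeter = 10 + 9 + 17 = 36.

36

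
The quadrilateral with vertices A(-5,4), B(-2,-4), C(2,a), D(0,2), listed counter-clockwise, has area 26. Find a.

The doubled signed area Σ (x_i y_{i+1} − x_{i+1} y_i) is linear in a.
With a=0 it equals 50; the coefficient of a is -2 (from the two edges through C).
So -2·a + 50 = 2·26 = 52 ⇒ a = -1.

-1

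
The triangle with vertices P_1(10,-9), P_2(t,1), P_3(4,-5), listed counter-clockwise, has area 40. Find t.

15

The doubled signed area Σ (x_i y_{i+1} − x_{i+1} y_i) is linear in t.
With t=0 it equals 20; the coefficient of t is 4 (from the two edges through P_2).
So 4·t + 20 = 2·40 = 80 ⇒ t = 15.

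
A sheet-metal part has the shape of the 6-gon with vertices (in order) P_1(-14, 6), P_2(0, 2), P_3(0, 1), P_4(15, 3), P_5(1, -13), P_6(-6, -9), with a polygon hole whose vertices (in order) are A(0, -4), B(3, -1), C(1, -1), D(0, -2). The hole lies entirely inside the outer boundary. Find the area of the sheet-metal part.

Outer boundary:
Apply the shoelace (surveyor's) formula: 2A = Σ (x_i·y_{i+1} − x_{i+1}·y_i), indices taken mod 6.
P_1→P_2: (-14)(2) − (0)(6) = -28
P_2→P_3: (0)(1) − (0)(2) = 0
P_3→P_4: (0)(3) − (15)(1) = -15
P_4→P_5: (15)(-13) − (1)(3) = -198
P_5→P_6: (1)(-9) − (-6)(-13) = -87
P_6→P_1: (-6)(6) − (-14)(-9) = -162
Σ = -490
Area = |Σ|/2 = 245.
Hole:
Apply the shoelace formula: 2A = Σ (x_i·y_{i+1} − x_{i+1}·y_i), indices taken mod 4.
A→B: (0)(-1) − (3)(-4) = 12
B→C: (3)(-1) − (1)(-1) = -2
C→D: (1)(-2) − (0)(-1) = -2
D→A: (0)(-4) − (0)(-2) = 0
Σ = 8
Area = |Σ|/2 = 4.
Net area = 245 − 4 = 241.

241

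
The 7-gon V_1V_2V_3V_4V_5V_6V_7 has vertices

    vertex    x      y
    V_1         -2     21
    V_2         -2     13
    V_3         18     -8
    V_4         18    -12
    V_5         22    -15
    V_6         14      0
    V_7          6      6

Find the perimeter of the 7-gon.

|V_1V_2| = √((0)² + (-8)²) = √64 = 8
|V_2V_3| = √((20)² + (-21)²) = √841 = 29
|V_3V_4| = √((0)² + (-4)²) = √16 = 4
|V_4V_5| = √((4)² + (-3)²) = √25 = 5
|V_5V_6| = √((-8)² + (15)²) = √289 = 17
|V_6V_7| = √((-8)² + (6)²) = √100 = 10
|V_7V_1| = √((-8)² + (15)²) = √289 = 17
Perimeter = 8 + 29 + 4 + 5 + 17 + 10 + 17 = 90.

90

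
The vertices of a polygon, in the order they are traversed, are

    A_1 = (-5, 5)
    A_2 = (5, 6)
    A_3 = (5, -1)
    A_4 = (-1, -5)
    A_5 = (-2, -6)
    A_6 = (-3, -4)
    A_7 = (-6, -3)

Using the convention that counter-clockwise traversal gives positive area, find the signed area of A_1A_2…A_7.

Apply the surveyor's formula: 2A = Σ (x_i·y_{i+1} − x_{i+1}·y_i), indices taken mod 7.
Σ = (-55) + (-35) + (-26) + (-4) + (-10) + (-15) + (-45) = -190
Signed area = Σ/2 = -95 (negative ⇒ clockwise traversal).

-95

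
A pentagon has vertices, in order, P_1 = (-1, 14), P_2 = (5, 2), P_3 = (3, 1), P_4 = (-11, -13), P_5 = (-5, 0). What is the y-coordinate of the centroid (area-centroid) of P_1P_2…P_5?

159/118

Apply the shoelace formula. First the cross-terms c_i = x_i·y_{i+1} − x_{i+1}·y_i:
  -72, -1, -28, -65, -70  ⇒  2A = -236, A = -118.
Then Σ (y_i + y_{i+1})·c_i = -954, so ȳ = -954 / (6·(-118)) = 159/118.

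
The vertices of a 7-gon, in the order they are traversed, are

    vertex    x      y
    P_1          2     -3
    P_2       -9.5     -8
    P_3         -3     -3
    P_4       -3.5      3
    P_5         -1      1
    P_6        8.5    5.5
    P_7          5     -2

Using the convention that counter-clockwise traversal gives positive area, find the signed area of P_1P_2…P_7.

P_1→P_2: (2)(-8) − (-9.5)(-3) = -44.5
P_2→P_3: (-9.5)(-3) − (-3)(-8) = 4.5
P_3→P_4: (-3)(3) − (-3.5)(-3) = -19.5
P_4→P_5: (-3.5)(1) − (-1)(3) = -0.5
P_5→P_6: (-1)(5.5) − (8.5)(1) = -14
P_6→P_7: (8.5)(-2) − (5)(5.5) = -44.5
P_7→P_1: (5)(-3) − (2)(-2) = -11
Σ = -129.5
Signed area = Σ/2 = -64.75 (negative ⇒ clockwise traversal).

-64.75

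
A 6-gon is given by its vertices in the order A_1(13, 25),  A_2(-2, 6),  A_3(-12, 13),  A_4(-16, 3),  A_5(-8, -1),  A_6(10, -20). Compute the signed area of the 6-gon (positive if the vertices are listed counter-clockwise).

Apply the shoelace (surveyor's) formula: 2A = Σ (x_i·y_{i+1} − x_{i+1}·y_i), indices taken mod 6.
Σ = (128) + (46) + (172) + (40) + (170) + (510) = 1066
Signed area = Σ/2 = 533 (positive ⇒ counter-clockwise traversal).

533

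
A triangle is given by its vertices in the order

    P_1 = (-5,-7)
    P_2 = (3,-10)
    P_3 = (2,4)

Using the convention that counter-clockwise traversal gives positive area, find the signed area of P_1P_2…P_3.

54.5

Apply Gauss's area formula: 2A = Σ (x_i·y_{i+1} − x_{i+1}·y_i), indices taken mod 3.
Σ = (71) + (32) + (6) = 109
Signed area = Σ/2 = 54.5 (positive ⇒ counter-clockwise traversal).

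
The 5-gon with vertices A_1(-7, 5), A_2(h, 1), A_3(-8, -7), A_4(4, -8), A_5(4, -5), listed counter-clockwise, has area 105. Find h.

-10

The doubled signed area Σ (x_i y_{i+1} − x_{i+1} y_i) is linear in h.
With h=0 it equals 90; the coefficient of h is -12 (from the two edges through A_2).
So -12·h + 90 = 2·105 = 210 ⇒ h = -10.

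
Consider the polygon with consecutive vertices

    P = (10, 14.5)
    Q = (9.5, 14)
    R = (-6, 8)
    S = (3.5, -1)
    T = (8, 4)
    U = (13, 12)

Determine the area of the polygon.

Apply the surveyor's formula: 2A = Σ (x_i·y_{i+1} − x_{i+1}·y_i), indices taken mod 6.
P→Q: (10)(14) − (9.5)(14.5) = 2.25
Q→R: (9.5)(8) − (-6)(14) = 160
R→S: (-6)(-1) − (3.5)(8) = -22
S→T: (3.5)(4) − (8)(-1) = 22
T→U: (8)(12) − (13)(4) = 44
U→P: (13)(14.5) − (10)(12) = 68.5
Σ = 274.75
Area = |Σ|/2 = 137.375.

137.375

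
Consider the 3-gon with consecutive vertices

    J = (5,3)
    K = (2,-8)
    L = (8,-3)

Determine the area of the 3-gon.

Apply Gauss's area formula: 2A = Σ (x_i·y_{i+1} − x_{i+1}·y_i), indices taken mod 3.
J→K: (5)(-8) − (2)(3) = -46
K→L: (2)(-3) − (8)(-8) = 58
L→J: (8)(3) − (5)(-3) = 39
Σ = 51
Area = |Σ|/2 = 25.5.

25.5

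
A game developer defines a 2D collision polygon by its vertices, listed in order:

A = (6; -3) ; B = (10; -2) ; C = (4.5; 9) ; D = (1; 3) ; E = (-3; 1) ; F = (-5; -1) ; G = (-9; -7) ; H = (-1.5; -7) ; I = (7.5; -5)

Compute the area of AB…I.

142.75

Apply the shoelace formula: 2A = Σ (x_i·y_{i+1} − x_{i+1}·y_i), indices taken mod 9.
A→B: (6)(-2) − (10)(-3) = 18
B→C: (10)(9) − (4.5)(-2) = 99
C→D: (4.5)(3) − (1)(9) = 4.5
D→E: (1)(1) − (-3)(3) = 10
E→F: (-3)(-1) − (-5)(1) = 8
F→G: (-5)(-7) − (-9)(-1) = 26
G→H: (-9)(-7) − (-1.5)(-7) = 52.5
H→I: (-1.5)(-5) − (7.5)(-7) = 60
I→A: (7.5)(-3) − (6)(-5) = 7.5
Σ = 285.5
Area = |Σ|/2 = 142.75.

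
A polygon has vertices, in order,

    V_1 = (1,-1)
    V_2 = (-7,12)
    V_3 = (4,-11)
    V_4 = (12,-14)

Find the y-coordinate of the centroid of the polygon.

Apply Gauss's area formula. First the cross-terms c_i = x_i·y_{i+1} − x_{i+1}·y_i:
  5, 29, 76, 2  ⇒  2A = 112, A = 56.
Then Σ (y_i + y_{i+1})·c_i = -1846, so ȳ = -1846 / (6·56) = -923/168.

-923/168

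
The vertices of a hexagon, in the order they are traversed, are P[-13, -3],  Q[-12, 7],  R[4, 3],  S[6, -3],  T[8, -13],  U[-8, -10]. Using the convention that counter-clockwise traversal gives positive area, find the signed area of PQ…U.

-282.5

Σ = (-127) + (-64) + (-30) + (-54) + (-184) + (-106) = -565
Signed area = Σ/2 = -282.5 (negative ⇒ clockwise traversal).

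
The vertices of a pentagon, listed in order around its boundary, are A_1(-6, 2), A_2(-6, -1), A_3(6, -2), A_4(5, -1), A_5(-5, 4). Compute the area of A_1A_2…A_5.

34.5

Σ = (18) + (18) + (4) + (15) + (14) = 69
Area = |Σ|/2 = 34.5.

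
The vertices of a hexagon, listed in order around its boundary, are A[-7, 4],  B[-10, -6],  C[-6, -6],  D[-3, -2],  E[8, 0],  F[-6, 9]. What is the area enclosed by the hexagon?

113.5

Apply Gauss's area formula: 2A = Σ (x_i·y_{i+1} − x_{i+1}·y_i), indices taken mod 6.
Σ = (82) + (24) + (-6) + (16) + (72) + (39) = 227
Area = |Σ|/2 = 113.5.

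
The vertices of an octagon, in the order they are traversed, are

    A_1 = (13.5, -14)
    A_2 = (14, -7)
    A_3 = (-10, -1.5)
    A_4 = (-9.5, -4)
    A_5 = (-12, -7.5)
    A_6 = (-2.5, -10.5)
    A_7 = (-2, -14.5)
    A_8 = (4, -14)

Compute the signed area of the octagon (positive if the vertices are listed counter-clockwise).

Σ = (101.5) + (-91) + (25.75) + (23.25) + (107.25) + (15.25) + (86) + (133) = 401
Signed area = Σ/2 = 200.5 (positive ⇒ counter-clockwise traversal).

200.5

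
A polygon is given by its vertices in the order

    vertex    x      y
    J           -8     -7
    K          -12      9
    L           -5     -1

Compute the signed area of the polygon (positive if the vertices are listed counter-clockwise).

-36

Apply Gauss's area formula: 2A = Σ (x_i·y_{i+1} − x_{i+1}·y_i), indices taken mod 3.
Σ = (-156) + (57) + (27) = -72
Signed area = Σ/2 = -36 (negative ⇒ clockwise traversal).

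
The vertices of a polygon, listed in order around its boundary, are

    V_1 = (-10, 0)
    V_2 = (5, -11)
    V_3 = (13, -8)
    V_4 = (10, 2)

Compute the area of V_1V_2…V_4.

169.5

Apply the shoelace (surveyor's) formula: 2A = Σ (x_i·y_{i+1} − x_{i+1}·y_i), indices taken mod 4.
Σ = (110) + (103) + (106) + (20) = 339
Area = |Σ|/2 = 169.5.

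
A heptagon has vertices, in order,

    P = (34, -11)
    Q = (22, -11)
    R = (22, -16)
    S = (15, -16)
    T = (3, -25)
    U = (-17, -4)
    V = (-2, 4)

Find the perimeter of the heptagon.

|PQ| = √((-12)² + (0)²) = √144 = 12
|QR| = √((0)² + (-5)²) = √25 = 5
|RS| = √((-7)² + (0)²) = √49 = 7
|ST| = √((-12)² + (-9)²) = √225 = 15
|TU| = √((-20)² + (21)²) = √841 = 29
|UV| = √((15)² + (8)²) = √289 = 17
|VP| = √((36)² + (-15)²) = √1521 = 39
Perimeter = 12 + 5 + 7 + 15 + 29 + 17 + 39 = 124.

124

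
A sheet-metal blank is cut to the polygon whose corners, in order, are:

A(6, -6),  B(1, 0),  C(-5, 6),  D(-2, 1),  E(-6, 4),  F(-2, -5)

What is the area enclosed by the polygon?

A→B: (6)(0) − (1)(-6) = 6
B→C: (1)(6) − (-5)(0) = 6
C→D: (-5)(1) − (-2)(6) = 7
D→E: (-2)(4) − (-6)(1) = -2
E→F: (-6)(-5) − (-2)(4) = 38
F→A: (-2)(-6) − (6)(-5) = 42
Σ = 97
Area = |Σ|/2 = 48.5.

48.5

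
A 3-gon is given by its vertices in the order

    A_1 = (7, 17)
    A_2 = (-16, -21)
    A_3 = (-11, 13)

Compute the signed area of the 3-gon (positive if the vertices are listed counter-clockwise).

Apply the surveyor's formula: 2A = Σ (x_i·y_{i+1} − x_{i+1}·y_i), indices taken mod 3.
A_1→A_2: (7)(-21) − (-16)(17) = 125
A_2→A_3: (-16)(13) − (-11)(-21) = -439
A_3→A_1: (-11)(17) − (7)(13) = -278
Σ = -592
Signed area = Σ/2 = -296 (negative ⇒ clockwise traversal).

-296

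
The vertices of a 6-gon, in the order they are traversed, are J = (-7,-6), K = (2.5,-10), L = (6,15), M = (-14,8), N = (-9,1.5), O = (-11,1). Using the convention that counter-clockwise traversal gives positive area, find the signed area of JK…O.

Apply the shoelace formula: 2A = Σ (x_i·y_{i+1} − x_{i+1}·y_i), indices taken mod 6.
J→K: (-7)(-10) − (2.5)(-6) = 85
K→L: (2.5)(15) − (6)(-10) = 97.5
L→M: (6)(8) − (-14)(15) = 258
M→N: (-14)(1.5) − (-9)(8) = 51
N→O: (-9)(1) − (-11)(1.5) = 7.5
O→J: (-11)(-6) − (-7)(1) = 73
Σ = 572
Signed area = Σ/2 = 286 (positive ⇒ counter-clockwise traversal).

286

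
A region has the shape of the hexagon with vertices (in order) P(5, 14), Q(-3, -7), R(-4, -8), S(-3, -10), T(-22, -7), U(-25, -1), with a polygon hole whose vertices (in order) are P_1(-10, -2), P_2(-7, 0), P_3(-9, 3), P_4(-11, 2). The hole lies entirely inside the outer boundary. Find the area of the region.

Outer boundary:
Apply Gauss's area formula: 2A = Σ (x_i·y_{i+1} − x_{i+1}·y_i), indices taken mod 6.
Σ = (7) + (-4) + (16) + (-199) + (-153) + (-345) = -678
Area = |Σ|/2 = 339.
Hole:
Cross-terms: -14, -21, 15, 42  ⇒  Σ = 22
Area = |Σ|/2 = 11.
Net area = 339 − 11 = 328.

328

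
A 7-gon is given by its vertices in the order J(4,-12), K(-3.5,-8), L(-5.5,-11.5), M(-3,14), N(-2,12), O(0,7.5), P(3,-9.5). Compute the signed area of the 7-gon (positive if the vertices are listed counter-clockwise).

Apply the surveyor's formula: 2A = Σ (x_i·y_{i+1} − x_{i+1}·y_i), indices taken mod 7.
Σ = (-74) + (-3.75) + (-111.5) + (-8) + (-15) + (-22.5) + (2) = -232.75
Signed area = Σ/2 = -116.375 (negative ⇒ clockwise traversal).

-116.375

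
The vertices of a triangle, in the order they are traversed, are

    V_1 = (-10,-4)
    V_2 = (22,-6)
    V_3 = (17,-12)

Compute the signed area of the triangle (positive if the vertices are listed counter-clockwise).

-101

Σ = (148) + (-162) + (-188) = -202
Signed area = Σ/2 = -101 (negative ⇒ clockwise traversal).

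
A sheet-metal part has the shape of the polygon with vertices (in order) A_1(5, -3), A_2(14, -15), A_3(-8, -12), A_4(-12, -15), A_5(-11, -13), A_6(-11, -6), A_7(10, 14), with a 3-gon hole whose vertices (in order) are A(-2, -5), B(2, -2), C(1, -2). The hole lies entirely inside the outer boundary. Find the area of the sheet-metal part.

311

Outer boundary:
A_1→A_2: (5)(-15) − (14)(-3) = -33
A_2→A_3: (14)(-12) − (-8)(-15) = -288
A_3→A_4: (-8)(-15) − (-12)(-12) = -24
A_4→A_5: (-12)(-13) − (-11)(-15) = -9
A_5→A_6: (-11)(-6) − (-11)(-13) = -77
A_6→A_7: (-11)(14) − (10)(-6) = -94
A_7→A_1: (10)(-3) − (5)(14) = -100
Σ = -625
Area = |Σ|/2 = 312.5.
Hole:
Apply the surveyor's formula: 2A = Σ (x_i·y_{i+1} − x_{i+1}·y_i), indices taken mod 3.
Σ = (14) + (-2) + (-9) = 3
Area = |Σ|/2 = 1.5.
Net area = 312.5 − 1.5 = 311.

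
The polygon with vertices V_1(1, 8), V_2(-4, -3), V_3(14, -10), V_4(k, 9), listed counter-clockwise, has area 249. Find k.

The doubled signed area Σ (x_i y_{i+1} − x_{i+1} y_i) is linear in k.
With k=0 it equals 228; the coefficient of k is 18 (from the two edges through V_4).
So 18·k + 228 = 2·249 = 498 ⇒ k = 15.

15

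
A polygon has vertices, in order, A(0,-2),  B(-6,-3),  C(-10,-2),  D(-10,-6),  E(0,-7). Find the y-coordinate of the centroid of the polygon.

-4.5

Apply the shoelace formula. First the cross-terms c_i = x_i·y_{i+1} − x_{i+1}·y_i:
  -12, -18, 40, 70, 0  ⇒  2A = 80, A = 40.
Then Σ (y_i + y_{i+1})·c_i = -1080, so ȳ = -1080 / (6·40) = -4.5.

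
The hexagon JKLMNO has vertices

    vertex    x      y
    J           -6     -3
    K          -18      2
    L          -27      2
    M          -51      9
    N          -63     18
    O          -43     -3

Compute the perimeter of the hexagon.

128

|JK| = √((-12)² + (5)²) = √169 = 13
|KL| = √((-9)² + (0)²) = √81 = 9
|LM| = √((-24)² + (7)²) = √625 = 25
|MN| = √((-12)² + (9)²) = √225 = 15
|NO| = √((20)² + (-21)²) = √841 = 29
|OJ| = √((37)² + (0)²) = √1369 = 37
Perimeter = 13 + 9 + 25 + 15 + 29 + 37 = 128.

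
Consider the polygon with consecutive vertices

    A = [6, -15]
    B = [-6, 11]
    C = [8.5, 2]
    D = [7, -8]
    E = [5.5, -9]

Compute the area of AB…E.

129.5

Apply the shoelace formula: 2A = Σ (x_i·y_{i+1} − x_{i+1}·y_i), indices taken mod 5.
Σ = (-24) + (-105.5) + (-82) + (-19) + (-28.5) = -259
Area = |Σ|/2 = 129.5.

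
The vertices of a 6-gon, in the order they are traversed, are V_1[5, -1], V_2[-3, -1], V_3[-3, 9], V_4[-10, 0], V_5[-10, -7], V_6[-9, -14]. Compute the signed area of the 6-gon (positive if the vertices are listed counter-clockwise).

V_1→V_2: (5)(-1) − (-3)(-1) = -8
V_2→V_3: (-3)(9) − (-3)(-1) = -30
V_3→V_4: (-3)(0) − (-10)(9) = 90
V_4→V_5: (-10)(-7) − (-10)(0) = 70
V_5→V_6: (-10)(-14) − (-9)(-7) = 77
V_6→V_1: (-9)(-1) − (5)(-14) = 79
Σ = 278
Signed area = Σ/2 = 139 (positive ⇒ counter-clockwise traversal).

139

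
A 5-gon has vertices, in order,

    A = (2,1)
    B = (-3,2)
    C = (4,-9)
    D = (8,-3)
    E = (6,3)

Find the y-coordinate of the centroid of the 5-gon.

Apply Gauss's area formula. First the cross-terms c_i = x_i·y_{i+1} − x_{i+1}·y_i:
  7, 19, 60, 42, 0  ⇒  2A = 128, A = 64.
Then Σ (y_i + y_{i+1})·c_i = -832, so ȳ = -832 / (6·64) = -13/6.

-13/6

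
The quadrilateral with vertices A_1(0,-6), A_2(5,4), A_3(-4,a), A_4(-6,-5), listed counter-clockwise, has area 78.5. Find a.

5

Write out the shoelace sum; only the two edges meeting at A_3 involve a:
2·Area = [(5·a − (-4)·4) + ((-4)·(-5) − (-6)·a)] + 66
       = 11·a + 102 = 157
⇒ a = 5.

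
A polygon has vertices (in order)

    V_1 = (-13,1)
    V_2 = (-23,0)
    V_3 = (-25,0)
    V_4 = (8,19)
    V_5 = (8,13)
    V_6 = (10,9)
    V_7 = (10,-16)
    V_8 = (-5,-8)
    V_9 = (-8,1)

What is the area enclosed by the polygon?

Cross-terms: 23, 0, -475, -48, -58, -250, -160, -69, 5  ⇒  Σ = -1032
Area = |Σ|/2 = 516.

516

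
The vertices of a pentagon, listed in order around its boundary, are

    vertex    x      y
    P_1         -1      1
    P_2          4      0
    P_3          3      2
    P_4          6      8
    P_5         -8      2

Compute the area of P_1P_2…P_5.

43

Σ = (-4) + (8) + (12) + (76) + (-6) = 86
Area = |Σ|/2 = 43.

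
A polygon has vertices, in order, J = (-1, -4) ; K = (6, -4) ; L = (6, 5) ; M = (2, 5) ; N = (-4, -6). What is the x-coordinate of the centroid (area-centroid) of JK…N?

2.45

Apply the surveyor's formula. First the cross-terms c_i = x_i·y_{i+1} − x_{i+1}·y_i:
  28, 54, 20, 8, 10  ⇒  2A = 120, A = 60.
Then Σ (x_i + x_{i+1})·c_i = 882, so x̄ = 882 / (6·60) = 2.45.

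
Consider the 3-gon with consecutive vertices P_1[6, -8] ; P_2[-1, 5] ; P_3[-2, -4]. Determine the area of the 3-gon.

Apply Gauss's area formula: 2A = Σ (x_i·y_{i+1} − x_{i+1}·y_i), indices taken mod 3.
Cross-terms: 22, 14, 40  ⇒  Σ = 76
Area = |Σ|/2 = 38.

38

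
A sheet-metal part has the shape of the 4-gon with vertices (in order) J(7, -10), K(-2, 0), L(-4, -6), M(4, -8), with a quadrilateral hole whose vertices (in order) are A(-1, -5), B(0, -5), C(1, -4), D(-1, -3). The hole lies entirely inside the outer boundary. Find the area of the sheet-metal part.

Outer boundary:
Apply Gauss's area formula: 2A = Σ (x_i·y_{i+1} − x_{i+1}·y_i), indices taken mod 4.
J→K: (7)(0) − (-2)(-10) = -20
K→L: (-2)(-6) − (-4)(0) = 12
L→M: (-4)(-8) − (4)(-6) = 56
M→J: (4)(-10) − (7)(-8) = 16
Σ = 64
Area = |Σ|/2 = 32.
Hole:
Apply Gauss's area formula: 2A = Σ (x_i·y_{i+1} − x_{i+1}·y_i), indices taken mod 4.
A→B: (-1)(-5) − (0)(-5) = 5
B→C: (0)(-4) − (1)(-5) = 5
C→D: (1)(-3) − (-1)(-4) = -7
D→A: (-1)(-5) − (-1)(-3) = 2
Σ = 5
Area = |Σ|/2 = 2.5.
Net area = 32 − 2.5 = 29.5.

29.5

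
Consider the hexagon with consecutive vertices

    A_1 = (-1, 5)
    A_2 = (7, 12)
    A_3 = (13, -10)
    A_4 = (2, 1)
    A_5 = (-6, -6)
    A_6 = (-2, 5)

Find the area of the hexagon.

Apply the shoelace (surveyor's) formula: 2A = Σ (x_i·y_{i+1} − x_{i+1}·y_i), indices taken mod 6.
Cross-terms: -47, -226, 33, -6, -42, -5  ⇒  Σ = -293
Area = |Σ|/2 = 146.5.

146.5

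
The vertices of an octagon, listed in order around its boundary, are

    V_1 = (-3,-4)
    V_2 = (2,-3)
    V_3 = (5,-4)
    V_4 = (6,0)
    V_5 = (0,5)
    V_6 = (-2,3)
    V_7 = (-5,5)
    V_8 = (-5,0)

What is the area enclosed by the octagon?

69

Apply the shoelace (surveyor's) formula: 2A = Σ (x_i·y_{i+1} − x_{i+1}·y_i), indices taken mod 8.
Σ = (17) + (7) + (24) + (30) + (10) + (5) + (25) + (20) = 138
Area = |Σ|/2 = 69.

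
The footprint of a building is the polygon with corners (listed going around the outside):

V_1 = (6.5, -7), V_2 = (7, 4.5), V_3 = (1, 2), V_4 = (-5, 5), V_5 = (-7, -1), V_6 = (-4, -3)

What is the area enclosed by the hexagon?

103.625

Apply the shoelace (surveyor's) formula: 2A = Σ (x_i·y_{i+1} − x_{i+1}·y_i), indices taken mod 6.
Cross-terms: 78.25, 9.5, 15, 40, 17, 47.5  ⇒  Σ = 207.25
Area = |Σ|/2 = 103.625.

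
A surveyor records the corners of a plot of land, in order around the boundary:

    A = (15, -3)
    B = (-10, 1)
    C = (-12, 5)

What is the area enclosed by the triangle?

Apply Gauss's area formula: 2A = Σ (x_i·y_{i+1} − x_{i+1}·y_i), indices taken mod 3.
Σ = (-15) + (-38) + (-39) = -92
Area = |Σ|/2 = 46.

46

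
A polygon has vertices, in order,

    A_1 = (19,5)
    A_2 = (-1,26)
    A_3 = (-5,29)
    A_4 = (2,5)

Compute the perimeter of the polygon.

|A_1A_2| = √((-20)² + (21)²) = √841 = 29
|A_2A_3| = √((-4)² + (3)²) = √25 = 5
|A_3A_4| = √((7)² + (-24)²) = √625 = 25
|A_4A_1| = √((17)² + (0)²) = √289 = 17
Perimeter = 29 + 5 + 25 + 17 = 76.

76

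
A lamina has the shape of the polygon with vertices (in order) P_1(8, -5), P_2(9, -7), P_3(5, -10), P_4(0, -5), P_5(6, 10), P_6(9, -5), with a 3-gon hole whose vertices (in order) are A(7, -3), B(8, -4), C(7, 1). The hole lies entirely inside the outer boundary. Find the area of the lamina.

91

Outer boundary:
Σ = (-11) + (-55) + (-25) + (30) + (-120) + (-5) = -186
Area = |Σ|/2 = 93.
Hole:
Σ = (-4) + (36) + (-28) = 4
Area = |Σ|/2 = 2.
Net area = 93 − 2 = 91.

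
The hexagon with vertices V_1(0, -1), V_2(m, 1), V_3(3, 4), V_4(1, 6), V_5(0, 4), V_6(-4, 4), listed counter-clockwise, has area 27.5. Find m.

4

Write out the shoelace sum; only the two edges meeting at V_2 involve m:
2·Area = [(0·1 − m·(-1)) + (m·4 − 3·1)] + 38
       = 5·m + 35 = 55
⇒ m = 4.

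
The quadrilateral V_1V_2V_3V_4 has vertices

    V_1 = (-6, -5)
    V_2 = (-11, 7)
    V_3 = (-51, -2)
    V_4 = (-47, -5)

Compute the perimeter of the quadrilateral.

100

|V_1V_2| = √((-5)² + (12)²) = √169 = 13
|V_2V_3| = √((-40)² + (-9)²) = √1681 = 41
|V_3V_4| = √((4)² + (-3)²) = √25 = 5
|V_4V_1| = √((41)² + (0)²) = √1681 = 41
Perimeter = 13 + 41 + 5 + 41 = 100.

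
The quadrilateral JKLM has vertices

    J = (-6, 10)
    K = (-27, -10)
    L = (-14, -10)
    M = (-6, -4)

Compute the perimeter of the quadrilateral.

|JK| = √((-21)² + (-20)²) = √841 = 29
|KL| = √((13)² + (0)²) = √169 = 13
|LM| = √((8)² + (6)²) = √100 = 10
|MJ| = √((0)² + (14)²) = √196 = 14
Perimeter = 29 + 13 + 10 + 14 = 66.

66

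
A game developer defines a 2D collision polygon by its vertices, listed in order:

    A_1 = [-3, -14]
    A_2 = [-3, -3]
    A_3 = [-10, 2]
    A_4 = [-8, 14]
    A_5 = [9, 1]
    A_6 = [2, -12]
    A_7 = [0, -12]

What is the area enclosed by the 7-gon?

Apply the surveyor's formula: 2A = Σ (x_i·y_{i+1} − x_{i+1}·y_i), indices taken mod 7.
Σ = (-33) + (-36) + (-124) + (-134) + (-110) + (-24) + (-36) = -497
Area = |Σ|/2 = 248.5.

248.5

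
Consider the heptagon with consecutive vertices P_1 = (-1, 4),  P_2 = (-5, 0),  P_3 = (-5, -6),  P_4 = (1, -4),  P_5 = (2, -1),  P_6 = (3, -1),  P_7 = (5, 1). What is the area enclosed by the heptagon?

Apply the shoelace formula: 2A = Σ (x_i·y_{i+1} − x_{i+1}·y_i), indices taken mod 7.
Σ = (20) + (30) + (26) + (7) + (1) + (8) + (21) = 113
Area = |Σ|/2 = 56.5.

56.5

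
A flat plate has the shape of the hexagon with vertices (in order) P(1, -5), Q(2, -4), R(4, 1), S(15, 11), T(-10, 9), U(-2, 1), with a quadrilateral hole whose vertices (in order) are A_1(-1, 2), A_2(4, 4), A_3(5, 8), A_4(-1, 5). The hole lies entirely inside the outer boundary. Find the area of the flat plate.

Outer boundary:
Apply Gauss's area formula: 2A = Σ (x_i·y_{i+1} − x_{i+1}·y_i), indices taken mod 6.
P→Q: (1)(-4) − (2)(-5) = 6
Q→R: (2)(1) − (4)(-4) = 18
R→S: (4)(11) − (15)(1) = 29
S→T: (15)(9) − (-10)(11) = 245
T→U: (-10)(1) − (-2)(9) = 8
U→P: (-2)(-5) − (1)(1) = 9
Σ = 315
Area = |Σ|/2 = 157.5.
Hole:
Apply the surveyor's formula: 2A = Σ (x_i·y_{i+1} − x_{i+1}·y_i), indices taken mod 4.
Σ = (-12) + (12) + (33) + (3) = 36
Area = |Σ|/2 = 18.
Net area = 157.5 − 18 = 139.5.

139.5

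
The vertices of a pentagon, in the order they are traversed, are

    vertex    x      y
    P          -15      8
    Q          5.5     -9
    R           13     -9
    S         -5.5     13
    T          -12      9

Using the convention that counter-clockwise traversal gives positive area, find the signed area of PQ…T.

P→Q: (-15)(-9) − (5.5)(8) = 91
Q→R: (5.5)(-9) − (13)(-9) = 67.5
R→S: (13)(13) − (-5.5)(-9) = 119.5
S→T: (-5.5)(9) − (-12)(13) = 106.5
T→P: (-12)(8) − (-15)(9) = 39
Σ = 423.5
Signed area = Σ/2 = 211.75 (positive ⇒ counter-clockwise traversal).

211.75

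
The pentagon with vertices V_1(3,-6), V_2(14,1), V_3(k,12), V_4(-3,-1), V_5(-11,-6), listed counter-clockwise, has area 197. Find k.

-6

The doubled signed area Σ (x_i y_{i+1} − x_{i+1} y_i) is linear in k.
With k=0 it equals 382; the coefficient of k is -2 (from the two edges through V_3).
So -2·k + 382 = 2·197 = 394 ⇒ k = -6.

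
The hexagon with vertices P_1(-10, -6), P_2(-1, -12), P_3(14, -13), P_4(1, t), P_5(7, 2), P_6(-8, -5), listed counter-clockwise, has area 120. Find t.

-7

The doubled signed area Σ (x_i y_{i+1} − x_{i+1} y_i) is linear in t.
With t=0 it equals 289; the coefficient of t is 7 (from the two edges through P_4).
So 7·t + 289 = 2·120 = 240 ⇒ t = -7.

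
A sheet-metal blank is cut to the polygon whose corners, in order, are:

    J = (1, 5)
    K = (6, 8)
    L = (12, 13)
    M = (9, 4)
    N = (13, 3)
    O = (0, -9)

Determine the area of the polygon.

121

Apply the surveyor's formula: 2A = Σ (x_i·y_{i+1} − x_{i+1}·y_i), indices taken mod 6.
Σ = (-22) + (-18) + (-69) + (-25) + (-117) + (9) = -242
Area = |Σ|/2 = 121.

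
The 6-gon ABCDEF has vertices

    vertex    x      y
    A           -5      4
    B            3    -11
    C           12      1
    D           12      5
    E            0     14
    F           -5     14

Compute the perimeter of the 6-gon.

66

|AB| = √((8)² + (-15)²) = √289 = 17
|BC| = √((9)² + (12)²) = √225 = 15
|CD| = √((0)² + (4)²) = √16 = 4
|DE| = √((-12)² + (9)²) = √225 = 15
|EF| = √((-5)² + (0)²) = √25 = 5
|FA| = √((0)² + (-10)²) = √100 = 10
Perimeter = 17 + 15 + 4 + 15 + 5 + 10 = 66.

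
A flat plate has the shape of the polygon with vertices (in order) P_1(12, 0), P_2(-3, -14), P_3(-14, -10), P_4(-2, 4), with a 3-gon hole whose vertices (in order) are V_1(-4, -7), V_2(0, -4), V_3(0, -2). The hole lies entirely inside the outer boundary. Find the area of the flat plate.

Outer boundary:
Apply the shoelace (surveyor's) formula: 2A = Σ (x_i·y_{i+1} − x_{i+1}·y_i), indices taken mod 4.
Σ = (-168) + (-166) + (-76) + (-48) = -458
Area = |Σ|/2 = 229.
Hole:
Apply the shoelace (surveyor's) formula: 2A = Σ (x_i·y_{i+1} − x_{i+1}·y_i), indices taken mod 3.
V_1→V_2: (-4)(-4) − (0)(-7) = 16
V_2→V_3: (0)(-2) − (0)(-4) = 0
V_3→V_1: (0)(-7) − (-4)(-2) = -8
Σ = 8
Area = |Σ|/2 = 4.
Net area = 229 − 4 = 225.

225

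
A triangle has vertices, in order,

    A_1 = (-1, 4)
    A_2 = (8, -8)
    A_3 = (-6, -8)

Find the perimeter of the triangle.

42

|A_1A_2| = √((9)² + (-12)²) = √225 = 15
|A_2A_3| = √((-14)² + (0)²) = √196 = 14
|A_3A_1| = √((5)² + (12)²) = √169 = 13
Perimeter = 15 + 14 + 13 = 42.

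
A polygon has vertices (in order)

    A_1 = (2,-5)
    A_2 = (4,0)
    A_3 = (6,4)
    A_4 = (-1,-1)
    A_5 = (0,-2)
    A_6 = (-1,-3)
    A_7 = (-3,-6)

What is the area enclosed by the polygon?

Cross-terms: 20, 16, -2, 2, -2, -3, 27  ⇒  Σ = 58
Area = |Σ|/2 = 29.

29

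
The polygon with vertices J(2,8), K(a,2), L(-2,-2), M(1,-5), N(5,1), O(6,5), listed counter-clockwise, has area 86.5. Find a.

Write out the shoelace sum; only the two edges meeting at K involve a:
2·Area = [(2·2 − a·8) + (a·(-2) − (-2)·2)] + 95
       = -10·a + 103 = 173
⇒ a = -7.

-7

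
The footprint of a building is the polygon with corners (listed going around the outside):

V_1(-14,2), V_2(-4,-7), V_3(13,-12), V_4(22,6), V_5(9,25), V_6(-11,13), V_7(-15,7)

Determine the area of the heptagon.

Cross-terms: 106, 139, 342, 496, 392, 118, 68  ⇒  Σ = 1661
Area = |Σ|/2 = 830.5.

830.5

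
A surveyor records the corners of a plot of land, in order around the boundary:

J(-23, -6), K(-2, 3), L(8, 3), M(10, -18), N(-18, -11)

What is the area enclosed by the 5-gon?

Apply Gauss's area formula: 2A = Σ (x_i·y_{i+1} − x_{i+1}·y_i), indices taken mod 5.
Cross-terms: -81, -30, -174, -434, -145  ⇒  Σ = -864
Area = |Σ|/2 = 432.

432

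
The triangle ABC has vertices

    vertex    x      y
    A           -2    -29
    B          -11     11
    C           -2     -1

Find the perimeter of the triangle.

84

|AB| = √((-9)² + (40)²) = √1681 = 41
|BC| = √((9)² + (-12)²) = √225 = 15
|CA| = √((0)² + (-28)²) = √784 = 28
Perimeter = 41 + 15 + 28 = 84.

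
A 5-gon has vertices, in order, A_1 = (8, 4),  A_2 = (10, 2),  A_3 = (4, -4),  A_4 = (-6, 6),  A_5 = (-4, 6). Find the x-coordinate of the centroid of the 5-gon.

310/111

Apply the surveyor's formula. First the cross-terms c_i = x_i·y_{i+1} − x_{i+1}·y_i:
  -24, -48, 0, -12, -64  ⇒  2A = -148, A = -74.
Then Σ (x_i + x_{i+1})·c_i = -1240, so x̄ = -1240 / (6·(-74)) = 310/111.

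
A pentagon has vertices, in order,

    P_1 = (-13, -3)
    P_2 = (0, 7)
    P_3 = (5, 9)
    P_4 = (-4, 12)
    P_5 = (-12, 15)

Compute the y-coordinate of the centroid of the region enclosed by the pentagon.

2044/285

Apply Gauss's area formula. First the cross-terms c_i = x_i·y_{i+1} − x_{i+1}·y_i:
  -91, -35, 96, 84, 231  ⇒  2A = 285, A = 142.5.
Then Σ (y_i + y_{i+1})·c_i = 6132, so ȳ = 6132 / (6·142.5) = 2044/285.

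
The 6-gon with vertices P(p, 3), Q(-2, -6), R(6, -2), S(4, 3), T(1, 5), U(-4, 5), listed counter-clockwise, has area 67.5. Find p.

The doubled signed area Σ (x_i y_{i+1} − x_{i+1} y_i) is linear in p.
With p=0 it equals 102; the coefficient of p is -11 (from the two edges through P).
So -11·p + 102 = 2·67.5 = 135 ⇒ p = -3.

-3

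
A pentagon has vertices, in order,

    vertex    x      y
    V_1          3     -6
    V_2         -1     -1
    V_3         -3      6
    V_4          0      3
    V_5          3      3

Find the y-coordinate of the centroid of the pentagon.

Apply the surveyor's formula. First the cross-terms c_i = x_i·y_{i+1} − x_{i+1}·y_i:
  -9, -9, -9, -9, -27  ⇒  2A = -63, A = -31.5.
Then Σ (y_i + y_{i+1})·c_i = -36, so ȳ = -36 / (6·(-31.5)) = 4/21.

4/21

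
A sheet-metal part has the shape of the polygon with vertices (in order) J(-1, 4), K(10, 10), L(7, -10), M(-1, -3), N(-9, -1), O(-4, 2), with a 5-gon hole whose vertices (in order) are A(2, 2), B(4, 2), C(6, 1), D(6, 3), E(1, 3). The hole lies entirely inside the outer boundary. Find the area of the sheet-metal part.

Outer boundary:
Apply the surveyor's formula: 2A = Σ (x_i·y_{i+1} − x_{i+1}·y_i), indices taken mod 6.
J→K: (-1)(10) − (10)(4) = -50
K→L: (10)(-10) − (7)(10) = -170
L→M: (7)(-3) − (-1)(-10) = -31
M→N: (-1)(-1) − (-9)(-3) = -26
N→O: (-9)(2) − (-4)(-1) = -22
O→J: (-4)(4) − (-1)(2) = -14
Σ = -313
Area = |Σ|/2 = 156.5.
Hole:
Cross-terms: -4, -8, 12, 15, -4  ⇒  Σ = 11
Area = |Σ|/2 = 5.5.
Net area = 156.5 − 5.5 = 151.

151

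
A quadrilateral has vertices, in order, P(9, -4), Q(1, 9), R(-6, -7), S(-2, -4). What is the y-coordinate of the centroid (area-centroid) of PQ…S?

Apply the shoelace (surveyor's) formula. First the cross-terms c_i = x_i·y_{i+1} − x_{i+1}·y_i:
  85, 47, 10, 44  ⇒  2A = 186, A = 93.
Then Σ (y_i + y_{i+1})·c_i = 57, so ȳ = 57 / (6·93) = 19/186.

19/186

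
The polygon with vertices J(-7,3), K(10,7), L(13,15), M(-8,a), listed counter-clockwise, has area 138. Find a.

Write out the shoelace sum; only the two edges meeting at M involve a:
2·Area = [(13·a − (-8)·15) + ((-8)·3 − (-7)·a)] + -20
       = 20·a + 76 = 276
⇒ a = 10.

10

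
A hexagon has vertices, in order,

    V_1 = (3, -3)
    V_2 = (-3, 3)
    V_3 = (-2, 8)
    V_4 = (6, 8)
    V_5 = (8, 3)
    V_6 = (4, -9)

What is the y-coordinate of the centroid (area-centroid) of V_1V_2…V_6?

Apply the shoelace formula. First the cross-terms c_i = x_i·y_{i+1} − x_{i+1}·y_i:
  0, -18, -64, -46, -84, 15  ⇒  2A = -197, A = -98.5.
Then Σ (y_i + y_{i+1})·c_i = -1404, so ȳ = -1404 / (6·(-98.5)) = 468/197.

468/197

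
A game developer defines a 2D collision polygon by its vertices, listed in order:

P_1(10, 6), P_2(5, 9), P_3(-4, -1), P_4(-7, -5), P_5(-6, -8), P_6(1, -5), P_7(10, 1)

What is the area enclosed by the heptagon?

134.5

Apply the shoelace (surveyor's) formula: 2A = Σ (x_i·y_{i+1} − x_{i+1}·y_i), indices taken mod 7.
Σ = (60) + (31) + (13) + (26) + (38) + (51) + (50) = 269
Area = |Σ|/2 = 134.5.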